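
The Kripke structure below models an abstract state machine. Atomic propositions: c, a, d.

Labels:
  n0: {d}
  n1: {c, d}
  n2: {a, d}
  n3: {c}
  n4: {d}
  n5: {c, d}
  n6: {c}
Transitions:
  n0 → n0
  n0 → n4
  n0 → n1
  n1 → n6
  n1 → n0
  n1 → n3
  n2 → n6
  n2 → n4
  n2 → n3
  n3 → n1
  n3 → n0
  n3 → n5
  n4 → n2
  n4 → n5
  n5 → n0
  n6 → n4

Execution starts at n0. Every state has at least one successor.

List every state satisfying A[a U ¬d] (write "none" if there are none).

{n3, n6}

States satisfying a: {n2}.
States satisfying ¬d: {n3, n6}.
States satisfying A[a U ¬d]: {n3, n6}.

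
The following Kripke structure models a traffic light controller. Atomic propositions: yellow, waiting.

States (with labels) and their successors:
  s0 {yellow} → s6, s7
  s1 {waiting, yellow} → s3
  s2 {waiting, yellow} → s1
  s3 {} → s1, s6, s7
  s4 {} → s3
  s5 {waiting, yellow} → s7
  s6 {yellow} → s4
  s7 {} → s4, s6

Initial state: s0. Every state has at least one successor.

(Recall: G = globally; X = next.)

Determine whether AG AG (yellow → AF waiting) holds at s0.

States satisfying AG (yellow → AF waiting): ∅.
States satisfying AG AG (yellow → AF waiting): ∅.
s0 is reachable from s0 and violates AG (yellow → AF waiting), so AG fails at s0.
s0 ∉ Sat(AG AG (yellow → AF waiting)).

No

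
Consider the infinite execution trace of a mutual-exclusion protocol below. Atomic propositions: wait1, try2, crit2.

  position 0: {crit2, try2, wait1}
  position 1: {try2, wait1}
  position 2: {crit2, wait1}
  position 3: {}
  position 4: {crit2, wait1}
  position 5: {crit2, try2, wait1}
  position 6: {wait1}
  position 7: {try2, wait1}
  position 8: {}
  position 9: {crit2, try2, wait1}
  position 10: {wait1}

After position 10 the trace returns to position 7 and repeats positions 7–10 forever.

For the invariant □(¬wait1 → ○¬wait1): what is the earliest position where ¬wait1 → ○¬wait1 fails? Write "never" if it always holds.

3

Check ¬wait1 → ○¬wait1 at each position in order: 0 ✓, 1 ✓, 2 ✓.
At position 3 the labels are {} and the next position 4 has {crit2, wait1}, so ¬wait1 → ○¬wait1 is false there. This is the first violation.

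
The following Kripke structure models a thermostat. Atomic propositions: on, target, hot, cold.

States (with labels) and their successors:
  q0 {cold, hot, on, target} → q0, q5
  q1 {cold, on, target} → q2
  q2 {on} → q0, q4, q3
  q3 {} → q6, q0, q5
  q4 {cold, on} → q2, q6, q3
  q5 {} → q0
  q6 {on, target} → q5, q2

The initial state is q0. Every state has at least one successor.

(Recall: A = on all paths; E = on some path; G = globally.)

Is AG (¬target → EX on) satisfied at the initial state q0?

States satisfying ¬target → EX on: {q0, q1, q2, q3, q4, q5, q6}.
States satisfying AG (¬target → EX on): {q0, q1, q2, q3, q4, q5, q6}.
Every state reachable from q0 satisfies ¬target → EX on.
q0 ∈ Sat(AG (¬target → EX on)).

Satisfied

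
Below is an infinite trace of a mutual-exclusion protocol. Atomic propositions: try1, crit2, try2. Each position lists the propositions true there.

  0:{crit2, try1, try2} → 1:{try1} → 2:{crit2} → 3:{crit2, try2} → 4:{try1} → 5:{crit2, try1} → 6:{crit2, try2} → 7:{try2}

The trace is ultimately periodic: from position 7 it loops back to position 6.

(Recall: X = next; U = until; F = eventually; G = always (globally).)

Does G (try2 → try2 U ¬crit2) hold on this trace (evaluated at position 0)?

Yes

try2 → try2 U ¬crit2 holds at every position 0..7, and those are all positions ever visited, so G (try2 → try2 U ¬crit2) holds.
Positions where try2 holds: 0, 3, 6, 7.
Check try2 U ¬crit2 at each: 0→ok, 3→ok, 6→ok, 7→ok.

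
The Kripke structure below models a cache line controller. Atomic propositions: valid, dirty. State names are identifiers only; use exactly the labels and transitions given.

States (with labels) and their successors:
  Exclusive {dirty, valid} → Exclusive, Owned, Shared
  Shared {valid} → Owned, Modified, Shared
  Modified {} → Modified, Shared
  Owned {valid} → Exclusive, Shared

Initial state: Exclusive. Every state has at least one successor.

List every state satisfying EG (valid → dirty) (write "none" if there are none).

States satisfying valid → dirty: {Exclusive, Modified}.
States satisfying EG (valid → dirty): {Exclusive, Modified}.

{Exclusive, Modified}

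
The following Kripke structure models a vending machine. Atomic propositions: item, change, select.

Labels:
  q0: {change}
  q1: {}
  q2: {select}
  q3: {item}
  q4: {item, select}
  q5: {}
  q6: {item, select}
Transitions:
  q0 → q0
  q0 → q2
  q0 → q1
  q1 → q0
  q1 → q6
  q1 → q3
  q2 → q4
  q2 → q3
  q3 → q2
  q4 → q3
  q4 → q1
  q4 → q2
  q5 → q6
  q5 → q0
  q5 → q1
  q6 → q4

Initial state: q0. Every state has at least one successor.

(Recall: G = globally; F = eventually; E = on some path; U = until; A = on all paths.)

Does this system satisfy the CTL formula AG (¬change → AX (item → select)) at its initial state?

States satisfying ¬change → AX (item → select): {q0, q3, q5, q6}.
States satisfying AG (¬change → AX (item → select)): ∅.
q1 is reachable from q0 and violates ¬change → AX (item → select), so AG fails at q0.
q0 ∉ Sat(AG (¬change → AX (item → select))).

Violated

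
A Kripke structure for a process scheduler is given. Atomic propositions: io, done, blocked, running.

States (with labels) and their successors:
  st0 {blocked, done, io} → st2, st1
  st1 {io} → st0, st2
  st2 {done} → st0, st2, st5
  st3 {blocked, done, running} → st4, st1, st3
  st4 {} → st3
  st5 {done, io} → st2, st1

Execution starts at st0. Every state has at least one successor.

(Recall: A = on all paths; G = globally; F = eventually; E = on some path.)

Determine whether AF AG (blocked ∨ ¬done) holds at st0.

States satisfying AG (blocked ∨ ¬done): ∅.
States satisfying AF AG (blocked ∨ ¬done): ∅.
There is a path from st0 along which AG (blocked ∨ ¬done) never holds.
st0 ∉ Sat(AF AG (blocked ∨ ¬done)).

Violated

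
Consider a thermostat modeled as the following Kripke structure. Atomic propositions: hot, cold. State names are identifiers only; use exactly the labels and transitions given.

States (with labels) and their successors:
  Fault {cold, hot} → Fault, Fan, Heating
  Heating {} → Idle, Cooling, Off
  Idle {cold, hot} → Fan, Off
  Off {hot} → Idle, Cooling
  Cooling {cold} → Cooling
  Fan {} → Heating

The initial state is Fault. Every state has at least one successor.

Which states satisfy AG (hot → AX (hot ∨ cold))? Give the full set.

States satisfying hot → AX (hot ∨ cold): {Heating, Off, Cooling, Fan}.
States satisfying AG (hot → AX (hot ∨ cold)): {Cooling}.

{Cooling}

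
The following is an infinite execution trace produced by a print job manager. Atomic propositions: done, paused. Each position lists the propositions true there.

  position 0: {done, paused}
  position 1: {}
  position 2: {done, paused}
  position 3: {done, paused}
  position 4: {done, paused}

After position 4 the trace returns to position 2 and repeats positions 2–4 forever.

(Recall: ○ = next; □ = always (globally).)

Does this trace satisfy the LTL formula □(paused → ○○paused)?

paused → ○○paused holds at every position 0..4, and those are all positions ever visited, so □(paused → ○○paused) holds.
Positions where paused holds: 0, 2, 3, 4.
Check ○○paused at each: 0→ok, 2→ok, 3→ok, 4→ok.

Satisfied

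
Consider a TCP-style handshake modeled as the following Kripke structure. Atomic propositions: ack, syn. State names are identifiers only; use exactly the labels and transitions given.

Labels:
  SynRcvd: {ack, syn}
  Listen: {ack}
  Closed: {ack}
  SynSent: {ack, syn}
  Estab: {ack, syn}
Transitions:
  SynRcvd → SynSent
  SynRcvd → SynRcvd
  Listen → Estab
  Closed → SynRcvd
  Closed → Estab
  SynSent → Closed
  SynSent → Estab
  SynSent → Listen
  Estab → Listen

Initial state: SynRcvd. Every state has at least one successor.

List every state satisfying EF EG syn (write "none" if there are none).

{SynRcvd, Closed, SynSent}

States satisfying EG syn: {SynRcvd}.
States satisfying EF EG syn: {SynRcvd, Closed, SynSent}.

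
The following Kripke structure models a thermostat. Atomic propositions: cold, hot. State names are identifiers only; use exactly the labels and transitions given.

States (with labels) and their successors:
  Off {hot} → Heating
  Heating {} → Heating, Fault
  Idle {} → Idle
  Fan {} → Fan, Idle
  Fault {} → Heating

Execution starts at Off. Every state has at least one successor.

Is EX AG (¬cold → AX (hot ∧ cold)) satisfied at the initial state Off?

States satisfying AG (¬cold → AX (hot ∧ cold)): ∅.
States satisfying EX AG (¬cold → AX (hot ∧ cold)): ∅.
No suitable path/successor from Off witnesses the formula.
Off ∉ Sat(EX AG (¬cold → AX (hot ∧ cold))).

Does not hold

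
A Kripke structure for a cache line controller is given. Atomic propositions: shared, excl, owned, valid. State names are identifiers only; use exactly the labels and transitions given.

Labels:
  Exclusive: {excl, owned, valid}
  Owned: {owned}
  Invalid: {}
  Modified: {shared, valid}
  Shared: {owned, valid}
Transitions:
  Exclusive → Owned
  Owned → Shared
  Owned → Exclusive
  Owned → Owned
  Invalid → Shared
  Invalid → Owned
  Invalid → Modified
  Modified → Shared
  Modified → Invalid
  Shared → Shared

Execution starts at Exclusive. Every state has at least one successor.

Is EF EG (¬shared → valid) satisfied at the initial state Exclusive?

Yes

States satisfying EG (¬shared → valid): {Modified, Shared}.
States satisfying EF EG (¬shared → valid): {Exclusive, Owned, Invalid, Modified, Shared}.
Some path from Exclusive reaches a state where EG (¬shared → valid) holds.
Exclusive ∈ Sat(EF EG (¬shared → valid)).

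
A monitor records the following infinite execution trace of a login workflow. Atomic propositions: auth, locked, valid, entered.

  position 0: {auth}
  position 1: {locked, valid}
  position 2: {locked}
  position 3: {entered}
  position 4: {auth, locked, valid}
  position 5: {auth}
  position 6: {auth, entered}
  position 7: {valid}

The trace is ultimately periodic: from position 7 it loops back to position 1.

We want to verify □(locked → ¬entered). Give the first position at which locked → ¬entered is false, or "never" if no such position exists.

locked → ¬entered holds at every position 0..7, and those are all the positions the trace ever visits, so the invariant □(locked → ¬entered) is never violated.

never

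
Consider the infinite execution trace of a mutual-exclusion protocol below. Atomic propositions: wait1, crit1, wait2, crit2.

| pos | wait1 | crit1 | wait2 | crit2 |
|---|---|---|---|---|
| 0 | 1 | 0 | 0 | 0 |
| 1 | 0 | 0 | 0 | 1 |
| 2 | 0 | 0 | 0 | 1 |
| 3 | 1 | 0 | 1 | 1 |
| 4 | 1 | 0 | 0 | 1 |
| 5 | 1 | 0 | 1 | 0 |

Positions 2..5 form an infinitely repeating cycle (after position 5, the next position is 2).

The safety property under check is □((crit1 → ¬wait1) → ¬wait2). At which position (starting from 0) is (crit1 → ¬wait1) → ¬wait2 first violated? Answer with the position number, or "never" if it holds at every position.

3

Check (crit1 → ¬wait1) → ¬wait2 at each position in order: 0 ✓, 1 ✓, 2 ✓.
At position 3 the labels are {crit2, wait1, wait2}, so (crit1 → ¬wait1) → ¬wait2 is false there. This is the first violation.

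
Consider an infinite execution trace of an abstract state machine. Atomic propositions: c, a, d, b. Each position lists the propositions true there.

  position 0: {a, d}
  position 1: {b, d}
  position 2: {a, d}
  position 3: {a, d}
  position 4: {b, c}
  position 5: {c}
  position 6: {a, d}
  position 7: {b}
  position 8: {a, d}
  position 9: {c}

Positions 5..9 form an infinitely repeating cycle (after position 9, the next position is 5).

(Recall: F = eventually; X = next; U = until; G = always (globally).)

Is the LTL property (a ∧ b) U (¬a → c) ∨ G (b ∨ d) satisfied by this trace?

Walking from position 0: ¬a → c first holds at position 0, and a ∧ b holds at every earlier position along the way, so (a ∧ b) U (¬a → c) holds.
b ∨ d must hold at every position from 0 onward. It fails at position 5, so G (b ∨ d) is false.
At position 0: (a ∧ b) U (¬a → c) is true; G (b ∨ d) is false; so (a ∧ b) U (¬a → c) ∨ G (b ∨ d) is true.

Holds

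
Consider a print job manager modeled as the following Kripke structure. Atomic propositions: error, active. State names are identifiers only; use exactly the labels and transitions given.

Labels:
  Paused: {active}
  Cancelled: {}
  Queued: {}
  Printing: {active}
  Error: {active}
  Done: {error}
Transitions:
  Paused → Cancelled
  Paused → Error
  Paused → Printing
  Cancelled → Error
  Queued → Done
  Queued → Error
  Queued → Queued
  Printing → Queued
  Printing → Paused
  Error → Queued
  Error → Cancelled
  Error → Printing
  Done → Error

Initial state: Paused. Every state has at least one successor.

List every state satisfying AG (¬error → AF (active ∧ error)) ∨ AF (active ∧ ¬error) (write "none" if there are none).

{Paused, Cancelled, Printing, Error, Done}

States satisfying ¬error → AF (active ∧ error): {Done}.
States satisfying AG (¬error → AF (active ∧ error)): ∅.
States satisfying active ∧ ¬error: {Paused, Printing, Error}.
States satisfying AF (active ∧ ¬error): {Paused, Cancelled, Printing, Error, Done}.
States satisfying AG (¬error → AF (active ∧ error)) ∨ AF (active ∧ ¬error): {Paused, Cancelled, Printing, Error, Done}.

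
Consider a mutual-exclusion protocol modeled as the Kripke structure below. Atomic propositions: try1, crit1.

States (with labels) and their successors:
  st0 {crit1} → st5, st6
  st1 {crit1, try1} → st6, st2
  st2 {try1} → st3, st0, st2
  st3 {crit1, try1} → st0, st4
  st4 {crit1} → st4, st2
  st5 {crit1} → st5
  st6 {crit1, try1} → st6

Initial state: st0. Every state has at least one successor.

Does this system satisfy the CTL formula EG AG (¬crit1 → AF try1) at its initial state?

Yes

States satisfying AG (¬crit1 → AF try1): {st0, st1, st2, st3, st4, st5, st6}.
States satisfying EG AG (¬crit1 → AF try1): {st0, st1, st2, st3, st4, st5, st6}.
st0 ∈ Sat(EG AG (¬crit1 → AF try1)).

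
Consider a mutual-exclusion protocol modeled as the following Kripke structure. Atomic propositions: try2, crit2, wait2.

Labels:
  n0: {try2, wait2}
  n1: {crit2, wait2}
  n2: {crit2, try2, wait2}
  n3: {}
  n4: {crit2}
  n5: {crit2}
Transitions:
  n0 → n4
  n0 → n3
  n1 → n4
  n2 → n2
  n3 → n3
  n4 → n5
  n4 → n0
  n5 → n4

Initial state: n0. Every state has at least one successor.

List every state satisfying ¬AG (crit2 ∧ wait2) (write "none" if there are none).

{n0, n1, n3, n4, n5}

States satisfying crit2 ∧ wait2: {n1, n2}.
States satisfying AG (crit2 ∧ wait2): {n2}.
States satisfying ¬AG (crit2 ∧ wait2): {n0, n1, n3, n4, n5}.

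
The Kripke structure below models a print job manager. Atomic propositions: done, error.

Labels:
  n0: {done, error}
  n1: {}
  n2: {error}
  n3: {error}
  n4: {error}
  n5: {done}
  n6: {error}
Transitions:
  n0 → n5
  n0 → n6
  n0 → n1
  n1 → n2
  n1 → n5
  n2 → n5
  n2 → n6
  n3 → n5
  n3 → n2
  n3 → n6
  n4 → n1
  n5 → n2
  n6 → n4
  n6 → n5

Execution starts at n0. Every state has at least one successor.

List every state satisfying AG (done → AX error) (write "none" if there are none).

{n1, n2, n3, n4, n5, n6}

States satisfying done → AX error: {n1, n2, n3, n4, n5, n6}.
States satisfying AG (done → AX error): {n1, n2, n3, n4, n5, n6}.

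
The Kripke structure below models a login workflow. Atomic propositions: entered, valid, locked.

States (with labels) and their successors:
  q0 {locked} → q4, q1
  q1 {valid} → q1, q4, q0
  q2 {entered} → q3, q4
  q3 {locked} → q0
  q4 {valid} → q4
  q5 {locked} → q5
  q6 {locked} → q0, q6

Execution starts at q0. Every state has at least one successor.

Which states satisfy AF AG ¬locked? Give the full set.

States satisfying AG ¬locked: {q4}.
States satisfying AF AG ¬locked: {q4}.

{q4}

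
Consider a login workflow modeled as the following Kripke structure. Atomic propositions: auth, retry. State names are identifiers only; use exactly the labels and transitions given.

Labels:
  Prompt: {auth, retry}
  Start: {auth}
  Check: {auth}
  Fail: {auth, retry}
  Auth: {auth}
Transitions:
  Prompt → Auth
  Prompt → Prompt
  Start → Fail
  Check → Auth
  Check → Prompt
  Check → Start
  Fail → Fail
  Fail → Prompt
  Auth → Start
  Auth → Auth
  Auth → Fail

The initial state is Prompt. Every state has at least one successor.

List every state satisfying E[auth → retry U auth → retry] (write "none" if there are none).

States satisfying auth → retry: {Prompt, Fail}.
States satisfying E[auth → retry U auth → retry]: {Prompt, Fail}.

{Prompt, Fail}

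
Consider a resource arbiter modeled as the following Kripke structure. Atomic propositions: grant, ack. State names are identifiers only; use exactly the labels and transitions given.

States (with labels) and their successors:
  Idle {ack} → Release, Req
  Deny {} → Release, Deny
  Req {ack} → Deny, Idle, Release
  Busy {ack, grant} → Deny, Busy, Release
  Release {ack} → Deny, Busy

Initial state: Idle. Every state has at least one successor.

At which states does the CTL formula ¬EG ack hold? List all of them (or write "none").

{Deny}

States satisfying ack: {Idle, Req, Busy, Release}.
States satisfying EG ack: {Idle, Req, Busy, Release}.
States satisfying ¬EG ack: {Deny}.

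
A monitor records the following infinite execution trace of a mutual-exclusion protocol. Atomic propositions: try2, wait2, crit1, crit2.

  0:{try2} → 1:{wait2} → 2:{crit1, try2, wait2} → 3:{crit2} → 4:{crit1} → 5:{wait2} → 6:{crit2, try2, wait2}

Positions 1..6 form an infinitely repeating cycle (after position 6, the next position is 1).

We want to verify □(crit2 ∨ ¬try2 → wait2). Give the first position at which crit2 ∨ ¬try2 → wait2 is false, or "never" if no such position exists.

3

Check crit2 ∨ ¬try2 → wait2 at each position in order: 0 ✓, 1 ✓, 2 ✓.
At position 3 the labels are {crit2}, so crit2 ∨ ¬try2 → wait2 is false there. This is the first violation.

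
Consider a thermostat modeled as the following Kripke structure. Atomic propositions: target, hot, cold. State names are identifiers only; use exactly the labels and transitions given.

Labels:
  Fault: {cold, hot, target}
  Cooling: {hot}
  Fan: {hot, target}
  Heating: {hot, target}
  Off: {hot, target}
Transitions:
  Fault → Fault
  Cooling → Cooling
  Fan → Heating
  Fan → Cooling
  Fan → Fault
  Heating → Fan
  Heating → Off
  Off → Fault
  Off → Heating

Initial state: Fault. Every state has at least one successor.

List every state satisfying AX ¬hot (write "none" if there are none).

States satisfying ¬hot: ∅.
States satisfying AX ¬hot: ∅.

none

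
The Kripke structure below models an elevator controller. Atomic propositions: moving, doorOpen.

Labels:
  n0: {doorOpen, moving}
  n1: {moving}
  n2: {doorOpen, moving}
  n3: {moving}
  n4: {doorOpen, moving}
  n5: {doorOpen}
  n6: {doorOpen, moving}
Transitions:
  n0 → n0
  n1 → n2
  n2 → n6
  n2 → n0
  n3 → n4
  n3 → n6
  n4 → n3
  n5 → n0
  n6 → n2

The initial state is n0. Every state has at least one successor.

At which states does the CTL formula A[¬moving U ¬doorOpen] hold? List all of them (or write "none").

{n1, n3}

States satisfying ¬moving: {n5}.
States satisfying ¬doorOpen: {n1, n3}.
States satisfying A[¬moving U ¬doorOpen]: {n1, n3}.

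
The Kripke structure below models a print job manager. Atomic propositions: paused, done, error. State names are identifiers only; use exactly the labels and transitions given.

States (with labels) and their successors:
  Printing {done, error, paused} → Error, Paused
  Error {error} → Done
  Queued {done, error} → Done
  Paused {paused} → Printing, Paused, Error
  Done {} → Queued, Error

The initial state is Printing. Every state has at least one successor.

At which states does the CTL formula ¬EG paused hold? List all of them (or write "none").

States satisfying paused: {Printing, Paused}.
States satisfying EG paused: {Printing, Paused}.
States satisfying ¬EG paused: {Error, Queued, Done}.

{Error, Queued, Done}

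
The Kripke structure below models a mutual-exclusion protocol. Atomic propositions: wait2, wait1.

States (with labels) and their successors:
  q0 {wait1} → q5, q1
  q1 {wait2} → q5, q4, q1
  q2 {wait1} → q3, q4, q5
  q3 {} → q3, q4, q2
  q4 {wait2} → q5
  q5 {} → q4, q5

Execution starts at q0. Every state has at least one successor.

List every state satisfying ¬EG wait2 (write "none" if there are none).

States satisfying wait2: {q1, q4}.
States satisfying EG wait2: {q1}.
States satisfying ¬EG wait2: {q0, q2, q3, q4, q5}.

{q0, q2, q3, q4, q5}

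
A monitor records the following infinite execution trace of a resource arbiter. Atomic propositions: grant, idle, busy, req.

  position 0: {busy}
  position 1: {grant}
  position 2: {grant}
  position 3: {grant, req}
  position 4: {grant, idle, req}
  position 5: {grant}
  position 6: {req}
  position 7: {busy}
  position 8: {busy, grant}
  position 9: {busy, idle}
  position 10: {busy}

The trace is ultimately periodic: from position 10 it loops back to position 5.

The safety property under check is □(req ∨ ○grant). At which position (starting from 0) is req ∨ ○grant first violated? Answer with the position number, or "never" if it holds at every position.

5

Check req ∨ ○grant at each position in order: 0 ✓, 1 ✓, 2 ✓, 3 ✓, 4 ✓.
At position 5 the labels are {grant} and the next position 6 has {req}, so req ∨ ○grant is false there. This is the first violation.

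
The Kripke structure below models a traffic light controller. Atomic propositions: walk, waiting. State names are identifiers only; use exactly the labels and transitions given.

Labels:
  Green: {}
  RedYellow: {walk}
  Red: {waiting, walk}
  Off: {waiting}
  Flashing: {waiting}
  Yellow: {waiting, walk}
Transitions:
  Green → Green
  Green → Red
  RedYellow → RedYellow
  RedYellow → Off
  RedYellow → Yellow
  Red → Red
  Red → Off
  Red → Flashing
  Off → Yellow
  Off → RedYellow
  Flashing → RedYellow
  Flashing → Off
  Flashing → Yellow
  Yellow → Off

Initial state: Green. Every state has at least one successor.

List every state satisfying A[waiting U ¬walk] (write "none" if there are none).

{Green, Off, Flashing, Yellow}

States satisfying waiting: {Red, Off, Flashing, Yellow}.
States satisfying ¬walk: {Green, Off, Flashing}.
States satisfying A[waiting U ¬walk]: {Green, Off, Flashing, Yellow}.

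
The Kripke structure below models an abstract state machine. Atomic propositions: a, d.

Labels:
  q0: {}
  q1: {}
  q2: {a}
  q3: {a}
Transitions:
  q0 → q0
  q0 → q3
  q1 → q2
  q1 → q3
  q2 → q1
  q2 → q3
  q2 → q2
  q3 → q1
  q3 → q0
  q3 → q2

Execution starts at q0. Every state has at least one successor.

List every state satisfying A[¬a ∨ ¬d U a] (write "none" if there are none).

States satisfying ¬a ∨ ¬d: {q0, q1, q2, q3}.
States satisfying a: {q2, q3}.
States satisfying A[¬a ∨ ¬d U a]: {q1, q2, q3}.

{q1, q2, q3}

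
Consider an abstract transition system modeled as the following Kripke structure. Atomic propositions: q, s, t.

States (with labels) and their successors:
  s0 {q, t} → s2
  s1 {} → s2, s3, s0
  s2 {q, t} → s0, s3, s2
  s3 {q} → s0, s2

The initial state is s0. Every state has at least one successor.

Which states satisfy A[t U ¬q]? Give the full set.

States satisfying t: {s0, s2}.
States satisfying ¬q: {s1}.
States satisfying A[t U ¬q]: {s1}.

{s1}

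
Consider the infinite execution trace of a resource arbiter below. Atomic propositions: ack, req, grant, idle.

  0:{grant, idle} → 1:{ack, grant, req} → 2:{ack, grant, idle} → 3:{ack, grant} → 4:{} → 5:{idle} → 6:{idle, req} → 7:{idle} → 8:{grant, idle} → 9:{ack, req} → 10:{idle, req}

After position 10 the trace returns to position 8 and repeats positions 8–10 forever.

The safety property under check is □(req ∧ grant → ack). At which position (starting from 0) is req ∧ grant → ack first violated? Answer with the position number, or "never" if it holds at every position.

never

req ∧ grant → ack holds at every position 0..10, and those are all the positions the trace ever visits, so the invariant □(req ∧ grant → ack) is never violated.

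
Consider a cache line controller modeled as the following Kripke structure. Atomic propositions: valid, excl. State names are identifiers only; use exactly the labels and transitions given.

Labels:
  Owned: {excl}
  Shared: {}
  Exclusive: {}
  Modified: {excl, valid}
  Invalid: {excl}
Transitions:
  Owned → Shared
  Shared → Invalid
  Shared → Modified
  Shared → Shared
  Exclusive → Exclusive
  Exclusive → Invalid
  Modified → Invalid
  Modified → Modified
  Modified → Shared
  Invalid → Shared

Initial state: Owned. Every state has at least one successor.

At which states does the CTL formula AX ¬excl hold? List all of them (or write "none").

{Owned, Invalid}

States satisfying ¬excl: {Shared, Exclusive}.
States satisfying AX ¬excl: {Owned, Invalid}.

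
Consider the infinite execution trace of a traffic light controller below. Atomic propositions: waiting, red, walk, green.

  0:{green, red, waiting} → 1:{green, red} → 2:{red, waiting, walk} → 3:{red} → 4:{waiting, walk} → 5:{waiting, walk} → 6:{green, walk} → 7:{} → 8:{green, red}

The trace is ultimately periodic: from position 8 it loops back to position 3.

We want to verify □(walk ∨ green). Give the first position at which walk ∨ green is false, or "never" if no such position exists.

3

Check walk ∨ green at each position in order: 0 ✓, 1 ✓, 2 ✓.
At position 3 the labels are {red}, so walk ∨ green is false there. This is the first violation.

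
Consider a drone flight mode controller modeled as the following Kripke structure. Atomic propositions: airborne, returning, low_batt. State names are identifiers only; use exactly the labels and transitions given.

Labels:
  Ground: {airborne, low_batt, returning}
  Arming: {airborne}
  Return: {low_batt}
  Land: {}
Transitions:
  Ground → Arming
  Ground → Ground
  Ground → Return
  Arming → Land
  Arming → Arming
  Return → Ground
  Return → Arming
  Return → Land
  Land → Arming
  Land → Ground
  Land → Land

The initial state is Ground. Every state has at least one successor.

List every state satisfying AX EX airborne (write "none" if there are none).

States satisfying EX airborne: {Ground, Arming, Return, Land}.
States satisfying AX EX airborne: {Ground, Arming, Return, Land}.

{Ground, Arming, Return, Land}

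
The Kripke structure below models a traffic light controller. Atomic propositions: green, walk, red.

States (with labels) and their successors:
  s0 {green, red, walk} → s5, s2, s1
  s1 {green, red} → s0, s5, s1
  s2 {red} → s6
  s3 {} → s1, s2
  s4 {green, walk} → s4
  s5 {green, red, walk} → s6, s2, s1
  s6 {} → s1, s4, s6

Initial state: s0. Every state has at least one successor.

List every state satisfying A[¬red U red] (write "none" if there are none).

States satisfying ¬red: {s3, s4, s6}.
States satisfying red: {s0, s1, s2, s5}.
States satisfying A[¬red U red]: {s0, s1, s2, s3, s5}.

{s0, s1, s2, s3, s5}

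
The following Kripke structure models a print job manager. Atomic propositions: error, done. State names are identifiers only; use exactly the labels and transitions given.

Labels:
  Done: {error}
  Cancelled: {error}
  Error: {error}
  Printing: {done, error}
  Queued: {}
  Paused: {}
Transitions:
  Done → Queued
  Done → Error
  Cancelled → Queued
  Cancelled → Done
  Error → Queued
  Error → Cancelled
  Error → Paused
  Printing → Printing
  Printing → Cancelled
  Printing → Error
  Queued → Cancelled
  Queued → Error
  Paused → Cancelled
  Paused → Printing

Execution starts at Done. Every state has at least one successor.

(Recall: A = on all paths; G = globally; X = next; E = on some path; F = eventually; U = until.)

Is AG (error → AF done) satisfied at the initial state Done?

States satisfying error → AF done: {Printing, Queued, Paused}.
States satisfying AG (error → AF done): ∅.
Cancelled is reachable from Done and violates error → AF done, so AG fails at Done.
Done ∉ Sat(AG (error → AF done)).

Violated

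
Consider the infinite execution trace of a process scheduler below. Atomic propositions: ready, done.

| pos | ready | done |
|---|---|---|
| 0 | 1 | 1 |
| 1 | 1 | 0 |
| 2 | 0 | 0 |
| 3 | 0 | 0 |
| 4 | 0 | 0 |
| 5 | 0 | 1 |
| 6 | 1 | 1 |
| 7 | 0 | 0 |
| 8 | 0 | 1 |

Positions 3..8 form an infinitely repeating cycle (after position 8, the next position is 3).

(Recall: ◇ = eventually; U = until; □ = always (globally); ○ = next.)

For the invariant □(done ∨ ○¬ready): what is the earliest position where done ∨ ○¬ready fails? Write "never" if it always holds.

done ∨ ○¬ready holds at every position 0..8, and those are all the positions the trace ever visits, so the invariant □(done ∨ ○¬ready) is never violated.

never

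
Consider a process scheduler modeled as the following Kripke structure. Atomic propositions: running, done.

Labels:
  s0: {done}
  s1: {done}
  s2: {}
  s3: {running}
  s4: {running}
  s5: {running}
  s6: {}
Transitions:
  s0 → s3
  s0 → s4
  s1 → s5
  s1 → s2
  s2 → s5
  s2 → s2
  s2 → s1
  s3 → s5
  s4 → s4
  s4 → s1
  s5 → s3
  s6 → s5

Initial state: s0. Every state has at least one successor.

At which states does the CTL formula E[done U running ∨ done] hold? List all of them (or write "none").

States satisfying done: {s0, s1}.
States satisfying running ∨ done: {s0, s1, s3, s4, s5}.
States satisfying E[done U running ∨ done]: {s0, s1, s3, s4, s5}.

{s0, s1, s3, s4, s5}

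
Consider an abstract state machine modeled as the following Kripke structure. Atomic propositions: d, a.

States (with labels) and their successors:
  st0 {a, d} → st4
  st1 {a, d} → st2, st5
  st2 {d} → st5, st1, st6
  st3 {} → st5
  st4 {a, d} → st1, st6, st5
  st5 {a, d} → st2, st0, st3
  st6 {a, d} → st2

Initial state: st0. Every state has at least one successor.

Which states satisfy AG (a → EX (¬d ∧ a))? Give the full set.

States satisfying a → EX (¬d ∧ a): {st2, st3}.
States satisfying AG (a → EX (¬d ∧ a)): ∅.

none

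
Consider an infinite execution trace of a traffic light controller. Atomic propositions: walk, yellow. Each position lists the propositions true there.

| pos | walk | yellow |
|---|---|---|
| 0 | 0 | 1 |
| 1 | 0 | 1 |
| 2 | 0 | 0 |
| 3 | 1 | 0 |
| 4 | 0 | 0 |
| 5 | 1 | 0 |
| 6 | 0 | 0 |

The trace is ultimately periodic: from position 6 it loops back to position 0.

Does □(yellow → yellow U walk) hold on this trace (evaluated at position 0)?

Does not hold

yellow → yellow U walk must hold at every position from 0 onward. It fails at position 0, so □(yellow → yellow U walk) is false.
Positions where yellow holds: 0, 1.
Check yellow U walk at each: 0→fails, 1→fails.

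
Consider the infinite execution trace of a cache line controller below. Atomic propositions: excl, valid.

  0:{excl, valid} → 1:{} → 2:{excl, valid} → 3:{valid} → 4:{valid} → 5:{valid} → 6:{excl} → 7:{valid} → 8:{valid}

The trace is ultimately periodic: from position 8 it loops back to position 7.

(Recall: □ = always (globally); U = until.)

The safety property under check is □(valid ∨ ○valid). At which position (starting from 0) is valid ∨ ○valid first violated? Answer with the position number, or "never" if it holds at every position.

never

valid ∨ ○valid holds at every position 0..8, and those are all the positions the trace ever visits, so the invariant □(valid ∨ ○valid) is never violated.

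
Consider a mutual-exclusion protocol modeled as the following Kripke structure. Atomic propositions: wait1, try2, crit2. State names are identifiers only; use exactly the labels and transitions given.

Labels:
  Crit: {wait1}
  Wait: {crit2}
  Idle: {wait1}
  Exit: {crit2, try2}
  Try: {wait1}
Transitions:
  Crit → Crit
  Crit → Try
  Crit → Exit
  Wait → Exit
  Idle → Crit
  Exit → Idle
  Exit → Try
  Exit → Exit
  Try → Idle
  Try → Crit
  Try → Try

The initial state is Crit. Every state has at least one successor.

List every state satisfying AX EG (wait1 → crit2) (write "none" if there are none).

{Wait}

States satisfying EG (wait1 → crit2): {Wait, Exit}.
States satisfying AX EG (wait1 → crit2): {Wait}.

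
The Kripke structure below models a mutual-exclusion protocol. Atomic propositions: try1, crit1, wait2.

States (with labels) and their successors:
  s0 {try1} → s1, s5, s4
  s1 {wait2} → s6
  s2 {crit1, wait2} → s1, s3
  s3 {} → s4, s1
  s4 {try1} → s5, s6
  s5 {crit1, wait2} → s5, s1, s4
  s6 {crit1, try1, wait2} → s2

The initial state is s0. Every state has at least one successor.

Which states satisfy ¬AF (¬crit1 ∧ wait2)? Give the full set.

States satisfying ¬crit1 ∧ wait2: {s1}.
States satisfying AF (¬crit1 ∧ wait2): {s1}.
States satisfying ¬AF (¬crit1 ∧ wait2): {s0, s2, s3, s4, s5, s6}.

{s0, s2, s3, s4, s5, s6}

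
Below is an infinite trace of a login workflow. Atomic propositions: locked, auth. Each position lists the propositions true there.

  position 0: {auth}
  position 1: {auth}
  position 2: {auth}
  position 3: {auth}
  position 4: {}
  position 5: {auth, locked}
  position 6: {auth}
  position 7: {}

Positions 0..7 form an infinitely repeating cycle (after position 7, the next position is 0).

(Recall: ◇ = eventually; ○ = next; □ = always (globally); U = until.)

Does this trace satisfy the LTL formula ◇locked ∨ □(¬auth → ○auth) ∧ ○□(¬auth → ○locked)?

Holds

locked holds at position 5, which is reachable from 0, so ◇locked holds.
At position 0: ◇locked is true; □(¬auth → ○auth) ∧ ○□(¬auth → ○locked) is false; so ◇locked ∨ □(¬auth → ○auth) ∧ ○□(¬auth → ○locked) is true.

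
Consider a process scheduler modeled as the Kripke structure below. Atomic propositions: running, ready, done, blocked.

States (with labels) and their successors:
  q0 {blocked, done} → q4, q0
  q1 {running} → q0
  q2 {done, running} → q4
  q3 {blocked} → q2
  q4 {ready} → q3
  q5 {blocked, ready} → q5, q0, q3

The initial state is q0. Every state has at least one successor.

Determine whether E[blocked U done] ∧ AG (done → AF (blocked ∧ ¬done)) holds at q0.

No

States satisfying blocked: {q0, q3, q5}.
States satisfying done: {q0, q2}.
States satisfying E[blocked U done]: {q0, q2, q3, q5}.
States satisfying done → AF (blocked ∧ ¬done): {q1, q2, q3, q4, q5}.
States satisfying AG (done → AF (blocked ∧ ¬done)): {q2, q3, q4}.
States satisfying E[blocked U done] ∧ AG (done → AF (blocked ∧ ¬done)): {q2, q3}.
q0 ∉ Sat(E[blocked U done] ∧ AG (done → AF (blocked ∧ ¬done))).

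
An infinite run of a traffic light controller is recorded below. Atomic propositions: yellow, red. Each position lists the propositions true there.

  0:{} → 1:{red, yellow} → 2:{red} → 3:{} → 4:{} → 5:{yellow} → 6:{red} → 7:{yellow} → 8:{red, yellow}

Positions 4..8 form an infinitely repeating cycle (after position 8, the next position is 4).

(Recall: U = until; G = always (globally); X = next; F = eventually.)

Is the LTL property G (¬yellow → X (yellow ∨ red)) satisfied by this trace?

¬yellow → X (yellow ∨ red) must hold at every position from 0 onward. It fails at position 2, so G (¬yellow → X (yellow ∨ red)) is false.
Positions where ¬yellow holds: 0, 2, 3, 4, 6.
Check X (yellow ∨ red) at each: 0→ok, 2→fails, 3→fails, 4→ok, 6→ok.

No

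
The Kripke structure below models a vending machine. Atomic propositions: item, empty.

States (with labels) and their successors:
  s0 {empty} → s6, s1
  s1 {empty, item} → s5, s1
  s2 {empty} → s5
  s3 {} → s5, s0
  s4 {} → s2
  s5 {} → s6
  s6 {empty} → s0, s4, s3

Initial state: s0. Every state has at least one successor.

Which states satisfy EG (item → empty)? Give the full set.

States satisfying item → empty: {s0, s1, s2, s3, s4, s5, s6}.
States satisfying EG (item → empty): {s0, s1, s2, s3, s4, s5, s6}.

{s0, s1, s2, s3, s4, s5, s6}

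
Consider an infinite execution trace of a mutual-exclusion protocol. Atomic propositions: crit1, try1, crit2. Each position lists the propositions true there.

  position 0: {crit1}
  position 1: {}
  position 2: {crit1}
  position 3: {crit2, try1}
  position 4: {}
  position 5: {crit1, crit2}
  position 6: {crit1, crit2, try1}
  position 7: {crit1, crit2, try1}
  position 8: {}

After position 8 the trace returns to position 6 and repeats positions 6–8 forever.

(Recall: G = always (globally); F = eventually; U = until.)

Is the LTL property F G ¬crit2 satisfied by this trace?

G ¬crit2 is false at every position 0..8, so it never becomes true and F G ¬crit2 fails.

Violated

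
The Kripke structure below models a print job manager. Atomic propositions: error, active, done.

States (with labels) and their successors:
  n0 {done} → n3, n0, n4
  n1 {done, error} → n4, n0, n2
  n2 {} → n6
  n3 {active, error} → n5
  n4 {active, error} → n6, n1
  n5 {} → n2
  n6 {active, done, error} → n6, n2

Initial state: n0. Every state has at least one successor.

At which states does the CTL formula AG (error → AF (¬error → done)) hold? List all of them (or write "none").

States satisfying error → AF (¬error → done): {n0, n1, n2, n3, n4, n5, n6}.
States satisfying AG (error → AF (¬error → done)): {n0, n1, n2, n3, n4, n5, n6}.

{n0, n1, n2, n3, n4, n5, n6}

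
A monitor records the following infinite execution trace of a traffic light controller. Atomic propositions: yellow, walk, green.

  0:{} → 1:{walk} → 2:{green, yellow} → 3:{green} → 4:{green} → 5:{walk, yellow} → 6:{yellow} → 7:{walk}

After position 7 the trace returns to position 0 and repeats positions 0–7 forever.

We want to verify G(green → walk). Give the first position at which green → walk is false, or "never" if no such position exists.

Check green → walk at each position in order: 0 ✓, 1 ✓.
At position 2 the labels are {green, yellow}, so green → walk is false there. This is the first violation.

2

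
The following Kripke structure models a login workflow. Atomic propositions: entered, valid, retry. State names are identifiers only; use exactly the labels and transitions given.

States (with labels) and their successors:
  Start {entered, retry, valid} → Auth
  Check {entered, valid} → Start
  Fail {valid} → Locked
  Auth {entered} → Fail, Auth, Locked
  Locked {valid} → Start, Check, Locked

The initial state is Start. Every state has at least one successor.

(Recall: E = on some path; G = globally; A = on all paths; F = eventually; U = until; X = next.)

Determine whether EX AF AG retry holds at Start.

States satisfying AF AG retry: ∅.
States satisfying EX AF AG retry: ∅.
No suitable path/successor from Start witnesses the formula.
Start ∉ Sat(EX AF AG retry).

Does not hold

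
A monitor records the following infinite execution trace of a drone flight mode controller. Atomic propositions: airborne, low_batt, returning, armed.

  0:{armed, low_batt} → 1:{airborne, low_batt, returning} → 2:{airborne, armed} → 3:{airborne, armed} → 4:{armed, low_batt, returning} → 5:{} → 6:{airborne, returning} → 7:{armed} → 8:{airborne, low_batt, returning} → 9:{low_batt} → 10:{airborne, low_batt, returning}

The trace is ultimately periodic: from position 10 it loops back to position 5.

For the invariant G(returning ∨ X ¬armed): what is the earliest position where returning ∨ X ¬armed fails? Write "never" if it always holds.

Check returning ∨ X ¬armed at each position in order: 0 ✓, 1 ✓.
At position 2 the labels are {airborne, armed} and the next position 3 has {airborne, armed}, so returning ∨ X ¬armed is false there. This is the first violation.

2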